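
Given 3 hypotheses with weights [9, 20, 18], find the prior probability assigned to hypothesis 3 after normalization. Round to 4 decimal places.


To normalize, divide each weight by the sum of all weights.
Sum = 47
Prior(H3) = 18/47 = 0.383

0.383


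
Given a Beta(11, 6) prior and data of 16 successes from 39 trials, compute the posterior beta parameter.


Number of failures = 39 - 16 = 23
Posterior beta = 6 + 23 = 29

29


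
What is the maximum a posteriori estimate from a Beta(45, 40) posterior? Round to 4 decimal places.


The MAP estimate equals the mode of the distribution.
Mode of Beta(a,b) = (a-1)/(a+b-2)
= 44/83
= 0.5301

0.5301


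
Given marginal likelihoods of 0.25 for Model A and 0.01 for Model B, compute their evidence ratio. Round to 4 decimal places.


Ratio = ML(A) / ML(B) = 0.25/0.01
= 25.0

25.0


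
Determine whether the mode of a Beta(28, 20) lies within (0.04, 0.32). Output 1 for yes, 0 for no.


First find the mode: (a-1)/(a+b-2) = 0.587
Is 0.587 in (0.04, 0.32)? 0

0


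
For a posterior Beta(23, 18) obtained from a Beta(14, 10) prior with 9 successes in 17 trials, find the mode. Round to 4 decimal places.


Mode = (alpha - 1) / (alpha + beta - 2)
= 22 / 39
= 0.5641

0.5641


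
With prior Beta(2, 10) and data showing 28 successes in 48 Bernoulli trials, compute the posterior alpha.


Conjugate update: alpha_posterior = alpha_prior + k
= 2 + 28 = 30

30


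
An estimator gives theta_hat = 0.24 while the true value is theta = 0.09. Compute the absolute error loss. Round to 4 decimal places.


The absolute error loss is |theta_hat - theta|
= |0.24 - 0.09|
= 0.15

0.15


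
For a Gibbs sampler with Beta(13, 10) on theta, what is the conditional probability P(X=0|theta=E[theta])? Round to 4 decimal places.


E[theta] = 13/(13+10) = 0.5652
P(X=0|theta) = 1 - theta = 0.4348

0.4348


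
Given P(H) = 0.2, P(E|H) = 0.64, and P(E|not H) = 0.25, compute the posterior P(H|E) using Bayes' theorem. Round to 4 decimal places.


By Bayes' theorem: P(H|E) = P(E|H)*P(H) / P(E)
P(E) = P(E|H)*P(H) + P(E|not H)*P(not H)
P(E) = 0.64*0.2 + 0.25*0.8 = 0.328
P(H|E) = 0.64*0.2 / 0.328 = 0.3902

0.3902


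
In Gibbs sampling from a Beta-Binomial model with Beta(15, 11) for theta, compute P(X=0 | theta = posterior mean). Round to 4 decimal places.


Posterior mean = alpha/(alpha+beta) = 15/26 = 0.5769
P(X=0|theta=mean) = 1 - theta = 0.4231

0.4231


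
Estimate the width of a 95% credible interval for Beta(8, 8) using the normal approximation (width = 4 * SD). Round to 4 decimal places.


For Beta(a,b): Var = ab/((a+b)^2(a+b+1))
Var = 0.0147, SD = 0.1213
Approximate 95% CI width = 4 * 0.1213 = 0.4851

0.4851


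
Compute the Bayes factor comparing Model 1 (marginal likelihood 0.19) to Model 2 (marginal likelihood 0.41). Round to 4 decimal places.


BF12 = marginal likelihood of M1 / marginal likelihood of M2
= 0.19/0.41
= 0.4634

0.4634


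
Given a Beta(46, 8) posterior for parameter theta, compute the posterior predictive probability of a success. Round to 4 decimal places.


For a Beta-Bernoulli model, the predictive probability is the mean:
P(success) = 46/(46+8) = 46/54 = 0.8519

0.8519


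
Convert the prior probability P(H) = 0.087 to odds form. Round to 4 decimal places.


P(not H) = 1 - 0.087 = 0.913
Odds = 0.087 / 0.913 = 0.0953

0.0953


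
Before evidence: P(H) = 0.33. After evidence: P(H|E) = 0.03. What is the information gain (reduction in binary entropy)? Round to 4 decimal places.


Prior entropy = 0.9149
Posterior entropy = 0.1944
Information gain = 0.9149 - 0.1944 = 0.7205

0.7205


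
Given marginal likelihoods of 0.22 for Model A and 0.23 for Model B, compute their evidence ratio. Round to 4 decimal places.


Ratio = ML(A) / ML(B) = 0.22/0.23
= 0.9565

0.9565


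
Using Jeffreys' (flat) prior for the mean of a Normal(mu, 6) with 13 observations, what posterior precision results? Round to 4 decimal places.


Flat prior means prior precision is 0.
Posterior precision = n / sigma^2 = 13/6 = 2.1667

2.1667


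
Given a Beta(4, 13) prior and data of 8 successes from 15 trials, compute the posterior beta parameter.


Number of failures = 15 - 8 = 7
Posterior beta = 13 + 7 = 20

20


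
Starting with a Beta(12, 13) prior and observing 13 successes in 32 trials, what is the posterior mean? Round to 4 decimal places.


Posterior parameters: alpha = 12 + 13 = 25
beta = 13 + 19 = 32
Posterior mean = alpha / (alpha + beta) = 25 / 57
= 0.4386

0.4386


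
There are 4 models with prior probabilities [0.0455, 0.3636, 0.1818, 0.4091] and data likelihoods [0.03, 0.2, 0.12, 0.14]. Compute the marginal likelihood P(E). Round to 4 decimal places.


P(E) = sum over models of P(M_i) * P(E|M_i)
= 0.0455*0.03 + 0.3636*0.2 + 0.1818*0.12 + 0.4091*0.14
= 0.1532

0.1532


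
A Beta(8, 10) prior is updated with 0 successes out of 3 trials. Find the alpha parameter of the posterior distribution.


In the Beta-Binomial conjugate update:
alpha_post = alpha_prior + successes
= 8 + 0
= 8

8


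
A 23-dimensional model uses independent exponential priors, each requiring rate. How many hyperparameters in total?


Per parameter: 1 (rate).
Total = 23 * 1 = 23

23


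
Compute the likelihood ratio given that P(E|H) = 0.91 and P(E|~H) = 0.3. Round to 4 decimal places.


LR = P(E|H) / P(E|~H)
= 0.91 / 0.3 = 3.0333

3.0333


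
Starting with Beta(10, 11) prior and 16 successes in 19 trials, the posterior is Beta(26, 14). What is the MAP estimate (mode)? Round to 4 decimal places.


The mode of Beta(a, b) when a > 1 and b > 1 is (a-1)/(a+b-2)
= (26 - 1) / (26 + 14 - 2)
= 25 / 38
= 0.6579

0.6579


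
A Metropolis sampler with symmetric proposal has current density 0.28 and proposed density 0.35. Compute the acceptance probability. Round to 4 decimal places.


For symmetric proposals, acceptance = min(1, pi(x*)/pi(x))
= min(1, 0.35/0.28)
= min(1, 1.25) = 1.0

1.0


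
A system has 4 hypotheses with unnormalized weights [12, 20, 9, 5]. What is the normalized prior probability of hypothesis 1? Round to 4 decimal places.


The normalized prior is the weight divided by the total.
Total weight = 46
P(H1) = 12 / 46 = 0.2609

0.2609


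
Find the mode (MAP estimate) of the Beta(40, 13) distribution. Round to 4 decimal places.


For Beta(a,b) with a,b > 1:
Mode = (a-1)/(a+b-2) = (40-1)/(53-2)
= 39/51 = 0.7647

0.7647


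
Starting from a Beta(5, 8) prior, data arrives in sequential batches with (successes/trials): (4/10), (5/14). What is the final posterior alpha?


In sequential Bayesian updating, we sum all successes.
Total successes = 9
Final alpha = 5 + 9 = 14

14


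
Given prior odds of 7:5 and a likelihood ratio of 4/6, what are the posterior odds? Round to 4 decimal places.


Posterior odds = prior odds * LR
Prior odds = 7/5 = 1.4
LR = 4/6 = 0.6667
Posterior odds = 1.4 * 0.6667 = 0.9333

0.9333


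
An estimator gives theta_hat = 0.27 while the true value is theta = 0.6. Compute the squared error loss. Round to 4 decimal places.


The squared error loss is (theta_hat - theta)^2
= (0.27 - 0.6)^2
= (-0.33)^2 = 0.1089

0.1089


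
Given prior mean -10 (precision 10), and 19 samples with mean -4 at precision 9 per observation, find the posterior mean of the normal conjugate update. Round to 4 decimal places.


The posterior mean is a precision-weighted average of prior and data.
Post. prec. = 10 + 171 = 181
Post. mean = (-100 + -684)/181 = -784/181 = -4.3315

-4.3315


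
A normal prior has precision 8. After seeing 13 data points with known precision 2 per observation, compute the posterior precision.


In the conjugate normal model, precisions add:
tau_posterior = tau_prior + n * tau_data
= 8 + 13*2 = 34

34


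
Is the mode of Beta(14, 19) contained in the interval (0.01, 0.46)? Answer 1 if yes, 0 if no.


Mode = (a-1)/(a+b-2) = 13/31 = 0.4194
Interval: (0.01, 0.46)
Contains mode? 1

1


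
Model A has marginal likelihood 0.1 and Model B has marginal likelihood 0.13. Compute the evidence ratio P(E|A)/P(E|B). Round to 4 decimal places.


Evidence ratio = P(E|A) / P(E|B)
= 0.1 / 0.13
= 0.7692

0.7692


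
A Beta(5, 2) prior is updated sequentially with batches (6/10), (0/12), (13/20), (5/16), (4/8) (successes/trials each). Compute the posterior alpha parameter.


Sequential conjugate updating is equivalent to a single batch update.
Total successes across all batches = 28
alpha_posterior = alpha_prior + total_successes = 5 + 28
= 33

33


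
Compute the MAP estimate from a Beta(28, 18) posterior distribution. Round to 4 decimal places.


MAP = mode of Beta distribution
= (alpha - 1)/(alpha + beta - 2)
= (28-1)/(28+18-2)
= 27/44 = 0.6136

0.6136


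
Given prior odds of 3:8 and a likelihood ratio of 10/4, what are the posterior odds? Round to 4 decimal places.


Posterior odds = prior odds * LR
Prior odds = 3/8 = 0.375
LR = 10/4 = 2.5
Posterior odds = 0.375 * 2.5 = 0.9375

0.9375


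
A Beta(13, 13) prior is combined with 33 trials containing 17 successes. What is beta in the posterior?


In conjugate updating:
beta_posterior = beta_prior + (n - k)
= 13 + (33 - 17)
= 13 + 16 = 29

29


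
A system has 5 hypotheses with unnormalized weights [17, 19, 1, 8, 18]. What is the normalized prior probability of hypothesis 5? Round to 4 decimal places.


The normalized prior is the weight divided by the total.
Total weight = 63
P(H5) = 18 / 63 = 0.2857

0.2857


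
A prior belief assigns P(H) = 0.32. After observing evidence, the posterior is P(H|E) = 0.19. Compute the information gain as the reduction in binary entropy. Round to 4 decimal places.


H(prior) = -0.32*log2(0.32) - 0.68*log2(0.68)
= 0.9044
H(post) = -0.19*log2(0.19) - 0.81*log2(0.81)
= 0.7015
IG = 0.9044 - 0.7015 = 0.2029

0.2029


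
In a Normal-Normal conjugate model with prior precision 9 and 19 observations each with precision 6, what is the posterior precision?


Posterior precision = prior precision + n * observation precision
= 9 + 19 * 6
= 9 + 114 = 123

123


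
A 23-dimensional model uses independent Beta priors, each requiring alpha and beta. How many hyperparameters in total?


Per parameter: 2 (alpha and beta).
Total = 23 * 2 = 46

46


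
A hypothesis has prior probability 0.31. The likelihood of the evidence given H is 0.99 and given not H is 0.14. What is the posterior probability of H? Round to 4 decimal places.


Using Bayes' theorem:
P(E) = 0.31 * 0.99 + 0.69 * 0.14
P(E) = 0.4035
P(H|E) = (0.31 * 0.99) / 0.4035 = 0.7606

0.7606


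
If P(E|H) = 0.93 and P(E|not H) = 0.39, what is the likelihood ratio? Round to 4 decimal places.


Likelihood ratio = P(E|H) / P(E|not H)
= 0.93 / 0.39
= 2.3846

2.3846


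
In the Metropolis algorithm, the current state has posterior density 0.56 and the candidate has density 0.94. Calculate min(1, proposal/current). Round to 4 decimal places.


Ratio = 0.94/0.56 = 1.6786
Acceptance probability = min(1, 1.6786)
= 1.0

1.0


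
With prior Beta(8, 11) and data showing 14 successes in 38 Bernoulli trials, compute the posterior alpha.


Conjugate update: alpha_posterior = alpha_prior + k
= 8 + 14 = 22

22


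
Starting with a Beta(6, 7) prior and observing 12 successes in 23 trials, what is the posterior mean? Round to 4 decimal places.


Posterior parameters: alpha = 6 + 12 = 18
beta = 7 + 11 = 18
Posterior mean = alpha / (alpha + beta) = 18 / 36
= 0.5

0.5


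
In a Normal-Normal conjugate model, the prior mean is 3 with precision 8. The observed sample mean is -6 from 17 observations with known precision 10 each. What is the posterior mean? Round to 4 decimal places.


Posterior precision = tau0 + n*tau = 8 + 17*10 = 178
Posterior mean = (tau0*mu0 + n*tau*xbar) / posterior_precision
= (8*3 + 17*10*-6) / 178
= -996 / 178 = -5.5955

-5.5955


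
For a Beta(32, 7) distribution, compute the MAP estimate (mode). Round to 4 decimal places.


MAP = mode = (a-1)/(a+b-2)
= (32-1)/(32+7-2)
= 31/37 = 0.8378

0.8378


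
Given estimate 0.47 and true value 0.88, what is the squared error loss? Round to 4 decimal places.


Squared error = (estimate - true)^2
Difference = -0.41
Loss = -0.41^2 = 0.1681

0.1681


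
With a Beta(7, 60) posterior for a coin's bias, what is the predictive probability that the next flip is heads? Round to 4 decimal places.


The predictive probability equals the posterior mean.
P(next = heads) = alpha / (alpha + beta)
= 7 / 67 = 0.1045

0.1045


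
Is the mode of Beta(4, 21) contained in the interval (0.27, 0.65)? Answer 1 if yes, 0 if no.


Mode = (a-1)/(a+b-2) = 3/23 = 0.1304
Interval: (0.27, 0.65)
Contains mode? 0

0


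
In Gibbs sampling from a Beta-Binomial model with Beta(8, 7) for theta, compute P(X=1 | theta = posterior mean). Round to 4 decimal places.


Posterior mean = alpha/(alpha+beta) = 8/15 = 0.5333
P(X=1|theta=mean) = theta = 0.5333

0.5333


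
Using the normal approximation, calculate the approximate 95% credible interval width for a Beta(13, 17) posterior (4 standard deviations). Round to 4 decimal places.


Var(Beta) = 13*17/(30^2 * 31) = 0.0079
SD = 0.089
Width ~ 4*SD = 0.356

0.356


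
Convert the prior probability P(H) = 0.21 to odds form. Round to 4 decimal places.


P(not H) = 1 - 0.21 = 0.79
Odds = 0.21 / 0.79 = 0.2658

0.2658


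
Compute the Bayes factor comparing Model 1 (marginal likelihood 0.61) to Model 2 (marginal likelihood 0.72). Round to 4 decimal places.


BF12 = marginal likelihood of M1 / marginal likelihood of M2
= 0.61/0.72
= 0.8472

0.8472


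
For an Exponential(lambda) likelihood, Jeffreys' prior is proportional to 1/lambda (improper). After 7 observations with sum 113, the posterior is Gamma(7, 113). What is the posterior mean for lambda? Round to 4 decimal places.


Posterior = Gamma(n, sum_x) = Gamma(7, 113)
Posterior mean = shape/rate = 7/113
= 0.0619

0.0619


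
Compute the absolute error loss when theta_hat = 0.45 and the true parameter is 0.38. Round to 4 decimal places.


L = |theta_hat - theta_true|
= |0.45 - 0.38| = 0.07

0.07


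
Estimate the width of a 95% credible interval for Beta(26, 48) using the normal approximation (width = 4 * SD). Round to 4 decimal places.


For Beta(a,b): Var = ab/((a+b)^2(a+b+1))
Var = 0.003, SD = 0.0551
Approximate 95% CI width = 4 * 0.0551 = 0.2205

0.2205


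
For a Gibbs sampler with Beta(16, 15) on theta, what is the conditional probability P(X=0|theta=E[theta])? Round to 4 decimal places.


E[theta] = 16/(16+15) = 0.5161
P(X=0|theta) = 1 - theta = 0.4839

0.4839


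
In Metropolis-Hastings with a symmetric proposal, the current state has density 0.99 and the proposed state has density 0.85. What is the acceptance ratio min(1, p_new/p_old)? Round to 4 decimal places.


Ratio = p_new / p_old = 0.85 / 0.99 = 0.8586
Acceptance = min(1, 0.8586) = 0.8586

0.8586


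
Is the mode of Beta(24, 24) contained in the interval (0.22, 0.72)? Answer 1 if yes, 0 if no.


Mode = (a-1)/(a+b-2) = 23/46 = 0.5
Interval: (0.22, 0.72)
Contains mode? 1

1


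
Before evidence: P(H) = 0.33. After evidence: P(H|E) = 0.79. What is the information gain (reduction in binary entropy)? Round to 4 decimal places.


Prior entropy = 0.9149
Posterior entropy = 0.7415
Information gain = 0.9149 - 0.7415 = 0.1734

0.1734


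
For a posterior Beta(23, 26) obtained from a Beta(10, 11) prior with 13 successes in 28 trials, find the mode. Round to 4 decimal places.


Mode = (alpha - 1) / (alpha + beta - 2)
= 22 / 47
= 0.4681

0.4681


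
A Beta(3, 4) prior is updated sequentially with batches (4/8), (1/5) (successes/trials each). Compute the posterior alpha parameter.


Sequential conjugate updating is equivalent to a single batch update.
Total successes across all batches = 5
alpha_posterior = alpha_prior + total_successes = 3 + 5
= 8

8


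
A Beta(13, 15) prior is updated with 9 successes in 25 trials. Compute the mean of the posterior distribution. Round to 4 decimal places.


After update: Beta(22, 31)
Mean = 22 / (22 + 31) = 22 / 53
= 0.4151

0.4151


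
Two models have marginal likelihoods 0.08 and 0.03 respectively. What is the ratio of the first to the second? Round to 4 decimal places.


Evidence ratio = 0.08 / 0.03
= 2.6667

2.6667


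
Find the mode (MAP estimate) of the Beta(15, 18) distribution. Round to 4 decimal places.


For Beta(a,b) with a,b > 1:
Mode = (a-1)/(a+b-2) = (15-1)/(33-2)
= 14/31 = 0.4516

0.4516


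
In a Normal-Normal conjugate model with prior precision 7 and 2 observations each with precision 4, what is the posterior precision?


Posterior precision = prior precision + n * observation precision
= 7 + 2 * 4
= 7 + 8 = 15

15


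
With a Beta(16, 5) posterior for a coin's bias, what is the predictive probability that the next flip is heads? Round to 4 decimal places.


The predictive probability equals the posterior mean.
P(next = heads) = alpha / (alpha + beta)
= 16 / 21 = 0.7619

0.7619


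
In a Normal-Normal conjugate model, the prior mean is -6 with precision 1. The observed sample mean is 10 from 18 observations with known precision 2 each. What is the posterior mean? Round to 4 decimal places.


Posterior precision = tau0 + n*tau = 1 + 18*2 = 37
Posterior mean = (tau0*mu0 + n*tau*xbar) / posterior_precision
= (1*-6 + 18*2*10) / 37
= 354 / 37 = 9.5676

9.5676


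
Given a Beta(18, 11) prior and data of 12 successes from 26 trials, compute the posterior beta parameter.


Number of failures = 26 - 12 = 14
Posterior beta = 11 + 14 = 25

25


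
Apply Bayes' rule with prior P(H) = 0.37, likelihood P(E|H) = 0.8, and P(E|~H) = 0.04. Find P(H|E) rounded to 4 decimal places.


Step 1: Compute marginal P(E) = P(E|H)P(H) + P(E|~H)P(~H)
= 0.8*0.37 + 0.04*0.63 = 0.3212
Step 2: P(H|E) = P(E|H)P(H)/P(E) = 0.296/0.3212
= 0.9215

0.9215


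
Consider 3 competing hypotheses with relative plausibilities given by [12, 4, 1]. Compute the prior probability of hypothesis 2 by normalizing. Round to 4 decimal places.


Sum of weights = 12 + 4 + 1 = 17
Normalized prior for H2 = 4 / 17
= 0.2353

0.2353


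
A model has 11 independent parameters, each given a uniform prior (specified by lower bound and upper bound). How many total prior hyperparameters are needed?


Each uniform prior needs 2 hyperparameters (lower bound and upper bound).
Total = 2 * 11 = 22

22


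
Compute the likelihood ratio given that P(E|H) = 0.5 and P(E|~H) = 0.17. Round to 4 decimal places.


LR = P(E|H) / P(E|~H)
= 0.5 / 0.17 = 2.9412

2.9412


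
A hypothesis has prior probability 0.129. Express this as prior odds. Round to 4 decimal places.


Odds = P(H) / P(not H) = 0.129 / 0.871
= 0.1481

0.1481


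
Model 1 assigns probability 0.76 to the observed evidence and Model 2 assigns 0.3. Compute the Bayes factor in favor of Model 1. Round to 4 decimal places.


BF = P(data|M1) / P(data|M2)
= 0.76 / 0.3 = 2.5333

2.5333


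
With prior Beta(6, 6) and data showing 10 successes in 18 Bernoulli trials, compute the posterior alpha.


Conjugate update: alpha_posterior = alpha_prior + k
= 6 + 10 = 16

16


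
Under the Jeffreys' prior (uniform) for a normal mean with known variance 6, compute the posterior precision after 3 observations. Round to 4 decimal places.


Prior precision = 0 (flat prior).
Post. prec. = 0 + n/var = 3/6 = 0.5

0.5


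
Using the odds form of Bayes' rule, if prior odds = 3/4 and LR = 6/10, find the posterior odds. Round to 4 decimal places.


Bayes' rule in odds form: posterior odds = prior odds * LR
= (3 * 6) / (4 * 10)
= 18/40 = 0.45

0.45


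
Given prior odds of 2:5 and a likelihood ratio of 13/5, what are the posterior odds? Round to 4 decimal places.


Posterior odds = prior odds * LR
Prior odds = 2/5 = 0.4
LR = 13/5 = 2.6
Posterior odds = 0.4 * 2.6 = 1.04

1.04


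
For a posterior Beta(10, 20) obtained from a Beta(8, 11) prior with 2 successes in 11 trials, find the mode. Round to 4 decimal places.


Mode = (alpha - 1) / (alpha + beta - 2)
= 9 / 28
= 0.3214

0.3214


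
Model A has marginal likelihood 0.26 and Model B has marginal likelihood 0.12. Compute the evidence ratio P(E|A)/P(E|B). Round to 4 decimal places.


Evidence ratio = P(E|A) / P(E|B)
= 0.26 / 0.12
= 2.1667

2.1667


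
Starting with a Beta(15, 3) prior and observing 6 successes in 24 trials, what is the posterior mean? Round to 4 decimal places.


Posterior parameters: alpha = 15 + 6 = 21
beta = 3 + 18 = 21
Posterior mean = alpha / (alpha + beta) = 21 / 42
= 0.5

0.5


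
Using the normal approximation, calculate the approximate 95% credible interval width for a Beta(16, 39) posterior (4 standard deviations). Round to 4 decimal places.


Var(Beta) = 16*39/(55^2 * 56) = 0.0037
SD = 0.0607
Width ~ 4*SD = 0.2428

0.2428


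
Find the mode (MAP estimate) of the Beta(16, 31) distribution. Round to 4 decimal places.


For Beta(a,b) with a,b > 1:
Mode = (a-1)/(a+b-2) = (16-1)/(47-2)
= 15/45 = 0.3333

0.3333


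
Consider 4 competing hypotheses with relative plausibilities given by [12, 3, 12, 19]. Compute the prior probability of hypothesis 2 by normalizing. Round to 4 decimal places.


Sum of weights = 12 + 3 + 12 + 19 = 46
Normalized prior for H2 = 3 / 46
= 0.0652

0.0652


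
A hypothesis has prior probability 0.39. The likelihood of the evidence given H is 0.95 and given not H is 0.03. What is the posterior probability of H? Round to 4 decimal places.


Using Bayes' theorem:
P(E) = 0.39 * 0.95 + 0.61 * 0.03
P(E) = 0.3888
P(H|E) = (0.39 * 0.95) / 0.3888 = 0.9529

0.9529


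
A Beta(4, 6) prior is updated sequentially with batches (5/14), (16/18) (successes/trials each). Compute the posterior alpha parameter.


Sequential conjugate updating is equivalent to a single batch update.
Total successes across all batches = 21
alpha_posterior = alpha_prior + total_successes = 4 + 21
= 25

25


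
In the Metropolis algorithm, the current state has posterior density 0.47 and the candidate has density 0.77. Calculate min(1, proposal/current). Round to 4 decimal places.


Ratio = 0.77/0.47 = 1.6383
Acceptance probability = min(1, 1.6383)
= 1.0

1.0


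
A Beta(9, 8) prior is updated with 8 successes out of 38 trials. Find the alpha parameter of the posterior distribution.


In the Beta-Binomial conjugate update:
alpha_post = alpha_prior + successes
= 9 + 8
= 17

17


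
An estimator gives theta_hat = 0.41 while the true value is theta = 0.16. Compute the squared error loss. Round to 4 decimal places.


The squared error loss is (theta_hat - theta)^2
= (0.41 - 0.16)^2
= (0.25)^2 = 0.0625

0.0625


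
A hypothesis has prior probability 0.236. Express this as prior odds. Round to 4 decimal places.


Odds = P(H) / P(not H) = 0.236 / 0.764
= 0.3089

0.3089


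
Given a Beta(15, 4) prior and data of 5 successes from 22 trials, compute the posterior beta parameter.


Number of failures = 22 - 5 = 17
Posterior beta = 4 + 17 = 21

21


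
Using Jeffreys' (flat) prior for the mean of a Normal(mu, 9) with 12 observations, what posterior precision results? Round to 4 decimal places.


Flat prior means prior precision is 0.
Posterior precision = n / sigma^2 = 12/9 = 1.3333

1.3333


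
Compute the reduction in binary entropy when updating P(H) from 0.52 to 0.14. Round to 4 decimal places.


H_before = -p*log2(p) - (1-p)*log2(1-p) for p=0.52: 0.9988
H_after for p=0.14: 0.5842
Reduction = 0.9988 - 0.5842 = 0.4146

0.4146


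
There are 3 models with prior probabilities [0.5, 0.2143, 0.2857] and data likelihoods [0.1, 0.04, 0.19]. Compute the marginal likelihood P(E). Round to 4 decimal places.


P(E) = sum over models of P(M_i) * P(E|M_i)
= 0.5*0.1 + 0.2143*0.04 + 0.2857*0.19
= 0.1129

0.1129


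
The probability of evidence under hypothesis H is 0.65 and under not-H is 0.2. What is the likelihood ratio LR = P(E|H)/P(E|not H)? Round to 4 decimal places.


LR = 0.65 / 0.2
= 3.25

3.25


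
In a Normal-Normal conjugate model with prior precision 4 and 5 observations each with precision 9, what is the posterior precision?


Posterior precision = prior precision + n * observation precision
= 4 + 5 * 9
= 4 + 45 = 49

49


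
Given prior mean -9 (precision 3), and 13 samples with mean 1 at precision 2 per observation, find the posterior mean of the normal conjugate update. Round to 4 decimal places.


The posterior mean is a precision-weighted average of prior and data.
Post. prec. = 3 + 26 = 29
Post. mean = (-27 + 26)/29 = -1/29 = -0.0345

-0.0345


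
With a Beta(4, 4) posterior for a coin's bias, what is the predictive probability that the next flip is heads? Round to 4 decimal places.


The predictive probability equals the posterior mean.
P(next = heads) = alpha / (alpha + beta)
= 4 / 8 = 0.5

0.5


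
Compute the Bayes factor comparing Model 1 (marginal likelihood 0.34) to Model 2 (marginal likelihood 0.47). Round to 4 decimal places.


BF12 = marginal likelihood of M1 / marginal likelihood of M2
= 0.34/0.47
= 0.7234

0.7234


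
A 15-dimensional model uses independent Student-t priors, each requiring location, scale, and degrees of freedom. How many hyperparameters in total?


Per parameter: 3 (location, scale, and degrees of freedom).
Total = 15 * 3 = 45

45


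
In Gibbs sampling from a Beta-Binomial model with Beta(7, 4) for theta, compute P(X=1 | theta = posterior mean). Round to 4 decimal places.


Posterior mean = alpha/(alpha+beta) = 7/11 = 0.6364
P(X=1|theta=mean) = theta = 0.6364

0.6364


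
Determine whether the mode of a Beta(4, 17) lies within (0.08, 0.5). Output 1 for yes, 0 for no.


First find the mode: (a-1)/(a+b-2) = 0.1579
Is 0.1579 in (0.08, 0.5)? 1

1


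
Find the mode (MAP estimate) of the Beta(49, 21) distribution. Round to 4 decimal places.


For Beta(a,b) with a,b > 1:
Mode = (a-1)/(a+b-2) = (49-1)/(70-2)
= 48/68 = 0.7059

0.7059


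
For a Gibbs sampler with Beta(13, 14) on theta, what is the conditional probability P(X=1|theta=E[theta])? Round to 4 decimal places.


E[theta] = 13/(13+14) = 0.4815
P(X=1|theta) = theta = 0.4815

0.4815


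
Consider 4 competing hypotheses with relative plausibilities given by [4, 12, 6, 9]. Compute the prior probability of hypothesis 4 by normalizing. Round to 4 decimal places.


Sum of weights = 4 + 12 + 6 + 9 = 31
Normalized prior for H4 = 9 / 31
= 0.2903

0.2903


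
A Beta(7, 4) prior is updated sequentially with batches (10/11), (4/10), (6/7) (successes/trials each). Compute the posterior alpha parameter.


Sequential conjugate updating is equivalent to a single batch update.
Total successes across all batches = 20
alpha_posterior = alpha_prior + total_successes = 7 + 20
= 27

27


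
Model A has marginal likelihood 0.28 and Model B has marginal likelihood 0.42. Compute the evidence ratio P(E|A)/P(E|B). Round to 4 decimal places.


Evidence ratio = P(E|A) / P(E|B)
= 0.28 / 0.42
= 0.6667

0.6667


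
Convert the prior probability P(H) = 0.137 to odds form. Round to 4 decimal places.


P(not H) = 1 - 0.137 = 0.863
Odds = 0.137 / 0.863 = 0.1587

0.1587


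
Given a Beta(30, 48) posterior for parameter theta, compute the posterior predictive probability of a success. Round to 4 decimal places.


For a Beta-Bernoulli model, the predictive probability is the mean:
P(success) = 30/(30+48) = 30/78 = 0.3846

0.3846


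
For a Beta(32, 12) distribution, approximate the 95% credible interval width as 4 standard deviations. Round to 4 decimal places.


Variance of Beta(a,b) = ab / ((a+b)^2 * (a+b+1))
= 32*12 / ((44)^2 * 45)
= 0.0044
SD = sqrt(0.0044) = 0.0664
Width = 4 * SD = 0.2656

0.2656


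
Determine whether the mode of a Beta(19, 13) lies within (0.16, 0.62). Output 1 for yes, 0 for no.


First find the mode: (a-1)/(a+b-2) = 0.6
Is 0.6 in (0.16, 0.62)? 1

1


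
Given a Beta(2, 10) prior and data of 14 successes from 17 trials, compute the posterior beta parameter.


Number of failures = 17 - 14 = 3
Posterior beta = 10 + 3 = 13

13


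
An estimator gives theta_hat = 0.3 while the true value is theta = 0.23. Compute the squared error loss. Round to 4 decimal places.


The squared error loss is (theta_hat - theta)^2
= (0.3 - 0.23)^2
= (0.07)^2 = 0.0049

0.0049


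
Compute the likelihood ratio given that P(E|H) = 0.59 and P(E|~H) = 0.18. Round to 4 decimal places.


LR = P(E|H) / P(E|~H)
= 0.59 / 0.18 = 3.2778

3.2778


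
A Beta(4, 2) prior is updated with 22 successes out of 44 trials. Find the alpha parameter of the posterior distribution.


In the Beta-Binomial conjugate update:
alpha_post = alpha_prior + successes
= 4 + 22
= 26

26


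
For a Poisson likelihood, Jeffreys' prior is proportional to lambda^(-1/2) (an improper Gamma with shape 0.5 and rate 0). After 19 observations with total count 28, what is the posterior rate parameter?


Jeffreys' prior for Poisson is proportional to lambda^(-1/2).
Posterior is Gamma(0.5 + S, 0 + n) = Gamma(0.5 + 28, 19).
Posterior rate = 0 + n = 19

19.0


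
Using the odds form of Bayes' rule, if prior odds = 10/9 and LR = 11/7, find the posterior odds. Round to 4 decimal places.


Bayes' rule in odds form: posterior odds = prior odds * LR
= (10 * 11) / (9 * 7)
= 110/63 = 1.746

1.746


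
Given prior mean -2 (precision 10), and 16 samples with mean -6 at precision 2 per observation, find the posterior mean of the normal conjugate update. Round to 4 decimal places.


The posterior mean is a precision-weighted average of prior and data.
Post. prec. = 10 + 32 = 42
Post. mean = (-20 + -192)/42 = -212/42 = -5.0476

-5.0476


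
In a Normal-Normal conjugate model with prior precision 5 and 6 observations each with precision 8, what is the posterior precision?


Posterior precision = prior precision + n * observation precision
= 5 + 6 * 8
= 5 + 48 = 53

53


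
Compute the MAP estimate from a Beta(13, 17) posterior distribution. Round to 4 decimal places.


MAP = mode of Beta distribution
= (alpha - 1)/(alpha + beta - 2)
= (13-1)/(13+17-2)
= 12/28 = 0.4286

0.4286


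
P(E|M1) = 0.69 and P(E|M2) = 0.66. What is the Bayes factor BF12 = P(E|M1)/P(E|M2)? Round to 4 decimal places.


Bayes factor BF12 = P(E|M1) / P(E|M2)
= 0.69 / 0.66
= 1.0455

1.0455


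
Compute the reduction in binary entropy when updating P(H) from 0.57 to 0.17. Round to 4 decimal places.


H_before = -p*log2(p) - (1-p)*log2(1-p) for p=0.57: 0.9858
H_after for p=0.17: 0.6577
Reduction = 0.9858 - 0.6577 = 0.3281

0.3281


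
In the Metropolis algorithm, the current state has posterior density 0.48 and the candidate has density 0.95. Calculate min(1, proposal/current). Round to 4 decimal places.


Ratio = 0.95/0.48 = 1.9792
Acceptance probability = min(1, 1.9792)
= 1.0

1.0


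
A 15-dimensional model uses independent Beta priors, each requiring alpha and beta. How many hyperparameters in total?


Per parameter: 2 (alpha and beta).
Total = 15 * 2 = 30

30


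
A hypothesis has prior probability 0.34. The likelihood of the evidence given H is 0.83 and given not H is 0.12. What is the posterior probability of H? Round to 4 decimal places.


Using Bayes' theorem:
P(E) = 0.34 * 0.83 + 0.66 * 0.12
P(E) = 0.3614
P(H|E) = (0.34 * 0.83) / 0.3614 = 0.7809

0.7809


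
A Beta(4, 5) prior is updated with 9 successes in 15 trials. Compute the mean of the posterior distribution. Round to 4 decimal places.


After update: Beta(13, 11)
Mean = 13 / (13 + 11) = 13 / 24
= 0.5417

0.5417


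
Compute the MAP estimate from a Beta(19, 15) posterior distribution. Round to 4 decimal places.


MAP = mode of Beta distribution
= (alpha - 1)/(alpha + beta - 2)
= (19-1)/(19+15-2)
= 18/32 = 0.5625

0.5625


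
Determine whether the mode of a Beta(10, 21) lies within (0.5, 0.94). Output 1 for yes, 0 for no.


First find the mode: (a-1)/(a+b-2) = 0.3103
Is 0.3103 in (0.5, 0.94)? 0

0


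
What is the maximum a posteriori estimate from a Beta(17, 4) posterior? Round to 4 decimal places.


The MAP estimate equals the mode of the distribution.
Mode of Beta(a,b) = (a-1)/(a+b-2)
= 16/19
= 0.8421

0.8421


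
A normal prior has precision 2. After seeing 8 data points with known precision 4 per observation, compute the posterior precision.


In the conjugate normal model, precisions add:
tau_posterior = tau_prior + n * tau_data
= 2 + 8*4 = 34

34


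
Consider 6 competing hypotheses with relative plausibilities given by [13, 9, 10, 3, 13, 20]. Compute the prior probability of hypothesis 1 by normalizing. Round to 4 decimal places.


Sum of weights = 13 + 9 + 10 + 3 + 13 + 20 = 68
Normalized prior for H1 = 13 / 68
= 0.1912

0.1912


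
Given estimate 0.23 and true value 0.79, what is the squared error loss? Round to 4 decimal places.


Squared error = (estimate - true)^2
Difference = -0.56
Loss = -0.56^2 = 0.3136

0.3136


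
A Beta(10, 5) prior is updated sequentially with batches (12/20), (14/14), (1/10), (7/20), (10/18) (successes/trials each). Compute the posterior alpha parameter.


Sequential conjugate updating is equivalent to a single batch update.
Total successes across all batches = 44
alpha_posterior = alpha_prior + total_successes = 10 + 44
= 54

54


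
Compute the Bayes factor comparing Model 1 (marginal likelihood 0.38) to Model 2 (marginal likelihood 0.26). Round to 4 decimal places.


BF12 = marginal likelihood of M1 / marginal likelihood of M2
= 0.38/0.26
= 1.4615

1.4615


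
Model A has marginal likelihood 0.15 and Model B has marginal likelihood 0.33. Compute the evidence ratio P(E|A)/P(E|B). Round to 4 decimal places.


Evidence ratio = P(E|A) / P(E|B)
= 0.15 / 0.33
= 0.4545

0.4545


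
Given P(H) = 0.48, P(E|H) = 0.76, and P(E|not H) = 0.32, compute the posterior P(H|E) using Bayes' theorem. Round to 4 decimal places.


By Bayes' theorem: P(H|E) = P(E|H)*P(H) / P(E)
P(E) = P(E|H)*P(H) + P(E|not H)*P(not H)
P(E) = 0.76*0.48 + 0.32*0.52 = 0.5312
P(H|E) = 0.76*0.48 / 0.5312 = 0.6867

0.6867


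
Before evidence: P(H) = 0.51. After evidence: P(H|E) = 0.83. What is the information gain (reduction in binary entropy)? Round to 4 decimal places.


Prior entropy = 0.9997
Posterior entropy = 0.6577
Information gain = 0.9997 - 0.6577 = 0.342

0.342


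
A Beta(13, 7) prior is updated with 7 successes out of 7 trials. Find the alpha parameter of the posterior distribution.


In the Beta-Binomial conjugate update:
alpha_post = alpha_prior + successes
= 13 + 7
= 20

20


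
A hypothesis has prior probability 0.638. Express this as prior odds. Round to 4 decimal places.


Odds = P(H) / P(not H) = 0.638 / 0.362
= 1.7624

1.7624


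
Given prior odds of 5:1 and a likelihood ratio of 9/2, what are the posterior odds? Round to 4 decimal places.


Posterior odds = prior odds * LR
Prior odds = 5/1 = 5.0
LR = 9/2 = 4.5
Posterior odds = 5.0 * 4.5 = 22.5

22.5


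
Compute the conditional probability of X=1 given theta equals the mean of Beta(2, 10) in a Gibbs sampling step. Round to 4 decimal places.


Mean of Beta(2, 10) = 0.1667
P(X=1 | theta=0.1667) = 0.1667

0.1667


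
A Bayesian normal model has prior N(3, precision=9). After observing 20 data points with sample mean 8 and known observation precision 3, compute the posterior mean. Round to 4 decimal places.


Posterior mean = (prior_precision * prior_mean + n * data_precision * data_mean) / (prior_precision + n * data_precision)
Numerator = 9*3 + 20*3*8 = 507
Denominator = 9 + 20*3 = 69
Posterior mean = 7.3478

7.3478


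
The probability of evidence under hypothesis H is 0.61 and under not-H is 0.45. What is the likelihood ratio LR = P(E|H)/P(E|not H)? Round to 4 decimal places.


LR = 0.61 / 0.45
= 1.3556

1.3556


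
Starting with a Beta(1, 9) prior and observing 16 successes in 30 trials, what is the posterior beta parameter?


Posterior beta = prior beta + failures
Failures = 30 - 16 = 14
beta_post = 9 + 14 = 23

23


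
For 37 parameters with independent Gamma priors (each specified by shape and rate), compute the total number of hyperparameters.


A Gamma prior has 2 hyperparameters per parameter.
Total = 37 * 2 = 74

74


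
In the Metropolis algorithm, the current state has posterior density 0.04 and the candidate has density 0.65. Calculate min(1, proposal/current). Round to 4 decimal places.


Ratio = 0.65/0.04 = 16.25
Acceptance probability = min(1, 16.25)
= 1.0

1.0


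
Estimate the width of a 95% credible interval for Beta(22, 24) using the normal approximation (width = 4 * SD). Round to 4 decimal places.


For Beta(a,b): Var = ab/((a+b)^2(a+b+1))
Var = 0.0053, SD = 0.0729
Approximate 95% CI width = 4 * 0.0729 = 0.2915

0.2915


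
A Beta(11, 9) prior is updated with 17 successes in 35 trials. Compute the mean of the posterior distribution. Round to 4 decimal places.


After update: Beta(28, 27)
Mean = 28 / (28 + 27) = 28 / 55
= 0.5091

0.5091


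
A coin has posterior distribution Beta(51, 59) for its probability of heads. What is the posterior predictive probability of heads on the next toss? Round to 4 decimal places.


Posterior predictive = E[theta] = alpha/(alpha+beta)
= 51/110
= 0.4636

0.4636


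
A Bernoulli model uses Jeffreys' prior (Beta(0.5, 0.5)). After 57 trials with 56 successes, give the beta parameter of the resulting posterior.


Posterior = Beta(prior_alpha + successes, prior_beta + failures)
= Beta(0.5 + 56, 0.5 + 1)
Posterior beta = 0.5 + (n - k) = 0.5 + 1 = 1.5

1.5


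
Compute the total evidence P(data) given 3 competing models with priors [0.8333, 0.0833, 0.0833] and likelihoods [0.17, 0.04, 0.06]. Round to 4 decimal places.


Marginal likelihood = sum P(model_i) * P(data|model_i)
Model 1: 0.8333 * 0.17 = 0.1417
Model 2: 0.0833 * 0.04 = 0.0033
Model 3: 0.0833 * 0.06 = 0.005
Total = 0.15

0.15


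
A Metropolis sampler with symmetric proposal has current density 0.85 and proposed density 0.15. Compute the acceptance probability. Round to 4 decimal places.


For symmetric proposals, acceptance = min(1, pi(x*)/pi(x))
= min(1, 0.15/0.85)
= min(1, 0.1765) = 0.1765

0.1765


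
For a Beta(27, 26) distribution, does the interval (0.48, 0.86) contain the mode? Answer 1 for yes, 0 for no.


Mode of Beta(a,b) = (a-1)/(a+b-2)
= (27-1)/(27+26-2) = 0.5098
Check: 0.48 <= 0.5098 <= 0.86?
Result: 1

1


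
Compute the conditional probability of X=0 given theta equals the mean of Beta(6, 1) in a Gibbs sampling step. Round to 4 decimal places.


Mean of Beta(6, 1) = 0.8571
P(X=0 | theta=0.8571) = 0.1429

0.1429


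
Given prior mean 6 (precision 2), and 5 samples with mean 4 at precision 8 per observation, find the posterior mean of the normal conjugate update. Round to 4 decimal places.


The posterior mean is a precision-weighted average of prior and data.
Post. prec. = 2 + 40 = 42
Post. mean = (12 + 160)/42 = 172/42 = 4.0952

4.0952


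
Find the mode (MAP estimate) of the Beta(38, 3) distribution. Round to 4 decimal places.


For Beta(a,b) with a,b > 1:
Mode = (a-1)/(a+b-2) = (38-1)/(41-2)
= 37/39 = 0.9487

0.9487


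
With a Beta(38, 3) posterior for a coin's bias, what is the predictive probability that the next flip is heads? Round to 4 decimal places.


The predictive probability equals the posterior mean.
P(next = heads) = alpha / (alpha + beta)
= 38 / 41 = 0.9268

0.9268


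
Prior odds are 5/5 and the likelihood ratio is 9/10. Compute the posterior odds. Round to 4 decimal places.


Posterior odds = prior odds * likelihood ratio
= (5/5) * (9/10)
= 45 / 50
= 0.9

0.9


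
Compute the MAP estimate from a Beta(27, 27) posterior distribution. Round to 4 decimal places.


MAP = mode of Beta distribution
= (alpha - 1)/(alpha + beta - 2)
= (27-1)/(27+27-2)
= 26/52 = 0.5

0.5
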